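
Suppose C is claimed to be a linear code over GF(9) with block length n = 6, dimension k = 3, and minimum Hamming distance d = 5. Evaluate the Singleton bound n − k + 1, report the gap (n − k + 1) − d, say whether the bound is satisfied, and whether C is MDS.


Singleton RHS = n − k + 1 = 4, slack = -1, bound violated (no such code; not MDS).

Singleton bound: d ≤ n − k + 1.
Here n = 6, k = 3, so n − k + 1 = 4.
Given d = 5, check d ≤ 4: NO.
Slack = (n − k + 1) − d = -1.
The slack is negative: d = 5 exceeds n − k + 1 = 4 by 1, so the Singleton bound is violated and no linear [6, 3, 5]_9 code can exist. In particular it is not MDS (MDS requires d = n − k + 1 exactly).
Description: the claimed parameters are [6, 3, 5]_9; such a code would be impossible (violates the Singleton bound).


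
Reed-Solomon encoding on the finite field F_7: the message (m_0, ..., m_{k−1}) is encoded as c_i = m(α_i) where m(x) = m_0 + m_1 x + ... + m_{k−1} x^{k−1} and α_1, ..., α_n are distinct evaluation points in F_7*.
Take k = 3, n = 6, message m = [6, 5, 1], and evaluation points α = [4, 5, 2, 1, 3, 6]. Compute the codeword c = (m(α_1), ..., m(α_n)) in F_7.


c = [0, 0, 6, 5, 2, 2]

Message polynomial: m(x) = 6 + 5·x + 1·x^2 (mod 7).
For each evaluation point α_i, compute m(α_i) mod 7:
  α_1 = 4: Horner steps 1 → 2 → 0, so m(4) = 0.
  α_2 = 5: Horner steps 1 → 3 → 0, so m(5) = 0.
  α_3 = 2: Horner steps 1 → 0 → 6, so m(2) = 6.
  α_4 = 1: Horner steps 1 → 6 → 5, so m(1) = 5.
  α_5 = 3: Horner steps 1 → 1 → 2, so m(3) = 2.
  α_6 = 6: Horner steps 1 → 4 → 2, so m(6) = 2.
Codeword c = [0, 0, 6, 5, 2, 2] ∈ F_7^6.


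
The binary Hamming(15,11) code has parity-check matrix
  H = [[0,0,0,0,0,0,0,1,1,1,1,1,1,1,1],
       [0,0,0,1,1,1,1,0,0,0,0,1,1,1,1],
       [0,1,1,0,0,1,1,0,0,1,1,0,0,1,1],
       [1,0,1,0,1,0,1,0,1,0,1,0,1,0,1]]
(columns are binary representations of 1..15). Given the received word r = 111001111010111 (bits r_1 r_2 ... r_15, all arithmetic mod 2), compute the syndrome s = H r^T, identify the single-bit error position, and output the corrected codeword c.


s = (0, 1, 1, 1)^T, error position = 7, corrected codeword c = 111001011010111

Compute s = H r^T mod 2 one row at a time:
  s_1 = 1 + 1 + 0 + 1 + 0 + 1 + 1 + 1 = 6 ≡ 0 (mod 2).
  s_2 = 0 + 0 + 1 + 1 + 0 + 1 + 1 + 1 = 5 ≡ 1 (mod 2).
  s_3 = 1 + 1 + 1 + 1 + 0 + 1 + 1 + 1 = 7 ≡ 1 (mod 2).
  s_4 = 1 + 1 + 0 + 1 + 1 + 1 + 1 + 1 = 7 ≡ 1 (mod 2).
s = (0, 1, 1, 1)^T — this equals column 7 of H (binary 0111), so error is at position 7.
Correct: flip bit 7 of r = 111001111010111 to get c = 111001011010111.


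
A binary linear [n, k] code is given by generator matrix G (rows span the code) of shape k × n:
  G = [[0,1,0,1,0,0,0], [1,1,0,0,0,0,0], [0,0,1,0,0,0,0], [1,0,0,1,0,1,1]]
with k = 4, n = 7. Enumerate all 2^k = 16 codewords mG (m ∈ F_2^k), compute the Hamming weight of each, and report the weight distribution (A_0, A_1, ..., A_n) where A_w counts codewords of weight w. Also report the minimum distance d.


Weight distribution: A_0 = 1, A_1 = 1, A_2 = 4, A_3 = 4, A_4 = 3, A_5 = 3. Minimum distance d = 1.

Enumerate all 2^4 = 16 messages m ∈ F_2^4.
For each, compute codeword c = mG in F_2^7, then tally its weight.
  m = 0000 → c = 0000000, weight = 0.
  m = 1000 → c = 0101000, weight = 2.
  m = 0100 → c = 1100000, weight = 2.
  m = 1100 → c = 1001000, weight = 2.
  m = 0010 → c = 0010000, weight = 1.
  m = 1010 → c = 0111000, weight = 3.
  m = 0110 → c = 1110000, weight = 3.
  m = 1110 → c = 1011000, weight = 3.
  m = 0001 → c = 1001011, weight = 4.
  m = 1001 → c = 1100011, weight = 4.
  m = 0101 → c = 0101011, weight = 4.
  m = 1101 → c = 0000011, weight = 2.
  m = 0011 → c = 1011011, weight = 5.
  m = 1011 → c = 1110011, weight = 5.
  m = 0111 → c = 0111011, weight = 5.
  m = 1111 → c = 0010011, weight = 3.
Tally weights:
  weight 0: 1 codewords.
  weight 1: 1 codewords.
  weight 2: 4 codewords.
  weight 3: 4 codewords.
  weight 4: 3 codewords.
  weight 5: 3 codewords.
Minimum distance d = smallest w > 0 with A_w > 0 = 1.
Sanity: Σ A_w = 16 = 2^4 = 16 ✓.


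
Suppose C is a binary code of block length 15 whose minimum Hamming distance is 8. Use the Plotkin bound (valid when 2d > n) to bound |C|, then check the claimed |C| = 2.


Plotkin bound M ≤ 16; given |C| = 2 ≤ bound (satisfied).

Check applicability: 2d = 16, n = 15.
2d − n = 1 > 0, so Plotkin applies.
Compute d/(2d−n) = 8/1 ≈ 8.0000.
⌊d/(2d−n)⌋ = 8.
Plotkin bound: M ≤ 2·8 = 16.
Given |C| = 2, check: satisfied.
This |C| is below the Plotkin bound.


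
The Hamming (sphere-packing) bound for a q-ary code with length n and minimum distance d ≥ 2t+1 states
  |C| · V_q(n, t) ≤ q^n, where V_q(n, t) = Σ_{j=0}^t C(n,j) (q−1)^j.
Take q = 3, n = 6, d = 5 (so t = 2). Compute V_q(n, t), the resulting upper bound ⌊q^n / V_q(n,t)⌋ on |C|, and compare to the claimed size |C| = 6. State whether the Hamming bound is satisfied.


V_q(n, t) = 73, q^n = 729, Hamming bound = 9, |C| = 6 ≤ bound (satisfied).

Step 1: Compute V_q(n, t) = Σ_{j=0}^2 C(n, j) (q−1)^j.
  j = 0: C(6,0)·(2)^0 = 1·1 = 1.
  j = 1: C(6,1)·(2)^1 = 6·2 = 12.
  j = 2: C(6,2)·(2)^2 = 15·4 = 60.
  V_q(n, t) = 1 + 12 + 60 = 73.
Step 2: q^n = 3^6 = 729.
Step 3: Hamming bound ⌊q^n / V_q(n,t)⌋ = ⌊729/73⌋ = 9.
Step 4: Compare |C| = 6 to 9: satisfied.
The claimed |C| lies below the Hamming bound.


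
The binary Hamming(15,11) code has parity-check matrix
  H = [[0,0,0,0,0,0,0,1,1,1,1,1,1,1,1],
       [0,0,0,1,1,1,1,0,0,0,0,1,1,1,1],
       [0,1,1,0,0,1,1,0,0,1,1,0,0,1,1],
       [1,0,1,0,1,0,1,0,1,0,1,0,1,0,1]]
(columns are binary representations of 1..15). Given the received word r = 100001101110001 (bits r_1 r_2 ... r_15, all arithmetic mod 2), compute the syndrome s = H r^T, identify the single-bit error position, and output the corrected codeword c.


s = (0, 1, 1, 1)^T, error position = 7, corrected codeword c = 100001001110001

Compute s = H r^T mod 2 one row at a time:
  s_1 = 0 + 1 + 1 + 1 + 0 + 0 + 0 + 1 = 4 ≡ 0 (mod 2).
  s_2 = 0 + 0 + 1 + 1 + 0 + 0 + 0 + 1 = 3 ≡ 1 (mod 2).
  s_3 = 0 + 0 + 1 + 1 + 1 + 1 + 0 + 1 = 5 ≡ 1 (mod 2).
  s_4 = 1 + 0 + 0 + 1 + 1 + 1 + 0 + 1 = 5 ≡ 1 (mod 2).
s = (0, 1, 1, 1)^T — this equals column 7 of H (binary 0111), so error is at position 7.
Correct: flip bit 7 of r = 100001101110001 to get c = 100001001110001.


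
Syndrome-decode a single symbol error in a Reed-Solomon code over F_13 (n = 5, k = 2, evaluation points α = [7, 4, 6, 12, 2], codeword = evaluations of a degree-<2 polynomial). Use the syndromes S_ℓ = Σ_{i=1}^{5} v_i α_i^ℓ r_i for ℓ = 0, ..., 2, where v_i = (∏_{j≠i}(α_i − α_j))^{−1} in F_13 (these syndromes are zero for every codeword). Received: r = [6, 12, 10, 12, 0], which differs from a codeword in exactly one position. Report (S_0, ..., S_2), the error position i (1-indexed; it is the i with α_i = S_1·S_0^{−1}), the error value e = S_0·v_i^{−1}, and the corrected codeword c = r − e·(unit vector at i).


S = (9, 10, 1), error at position 2, error magnitude e = 7, c = [6, 5, 10, 12, 0].

Step 1: column multipliers v_i = (∏_{j≠i}(α_i − α_j))^{−1} mod 13.
  i = 1 (α = 7): (7−4)(7−6)(7−12)(7−2) = 3·1·(−5)·5 = −75 ≡ 3, so v_1 = 3^{−1} = 9 (mod 13).
  i = 2 (α = 4): (4−7)(4−6)(4−12)(4−2) = (−3)·(−2)·(−8)·2 = −96 ≡ 8, so v_2 = 8^{−1} = 5 (mod 13).
  i = 3 (α = 6): (6−7)(6−4)(6−12)(6−2) = (−1)·2·(−6)·4 = 48 ≡ 9, so v_3 = 9^{−1} = 3 (mod 13).
  i = 4 (α = 12): (12−7)(12−4)(12−6)(12−2) = 5·8·6·10 = 2400 ≡ 8, so v_4 = 8^{−1} = 5 (mod 13).
  i = 5 (α = 2): (2−7)(2−4)(2−6)(2−12) = (−5)·(−2)·(−4)·(−10) = 400 ≡ 10, so v_5 = 10^{−1} = 4 (mod 13).
  v = [9, 5, 3, 5, 4].
Step 2: syndromes of r = [6, 12, 10, 12, 0] (all sums mod 13).
  S_0 = Σ v_i r_i = 9·6 + 5·12 + 3·10 + 5·12 + 4·0 = 204 ≡ 9.
  S_1 = Σ v_i α_i r_i = 9·7·6 + 5·4·12 + 3·6·10 + 5·12·12 + 4·2·0 = 1518 ≡ 10.
  α_i^2 mod 13 = [10, 3, 10, 1, 4].
  S_2 = Σ v_i α_i^2 r_i = 9·10·6 + 5·3·12 + 3·10·10 + 5·1·12 + 4·4·0 = 1080 ≡ 1.
  S = (9, 10, 1) ≠ 0, so r is not a codeword (an error is present).
Step 3: locate the error. For a single error e at position i, S_ℓ = v_i·e·α_i^ℓ, so α_err = S_1/S_0.
  S_0^{−1} = 9^{−1} = 3 (mod 13), so α_err = 10·3 = 30 ≡ 4 = α_2. Error position i = 2.
  Consistency check: S_2/S_1 = 1·4 = 4 ≡ 4 = α_err ✓ (single-error assumption holds).
Step 4: error magnitude e = S_0/v_2 = S_0·∏_{j≠2}(α_2 − α_j) = 9·8 = 72 ≡ 7 (mod 13).
Step 5: correct position 2: c_2 = r_2 − e = 12 − 7 ≡ 5 (mod 13). Hence c = [6, 5, 10, 12, 0].
  Check: interpolating c through the α_i gives m(x) = 8 + 9·x (degree < 2) with m(α_i) = c_i for every i, so c is indeed a codeword.


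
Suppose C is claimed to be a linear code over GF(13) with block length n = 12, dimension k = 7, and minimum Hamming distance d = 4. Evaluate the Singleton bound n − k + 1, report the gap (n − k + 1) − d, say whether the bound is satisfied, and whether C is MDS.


Singleton RHS = n − k + 1 = 6, slack = 2, bound satisfied, not MDS.

Singleton bound: d ≤ n − k + 1.
Here n = 12, k = 7, so n − k + 1 = 6.
Given d = 4, check d ≤ 6: YES.
Slack = (n − k + 1) − d = 2.
The code is NOT MDS (slack = 2 > 0).
Description: the claimed parameters are [12, 7, 4]_13; such a code would be non-MDS.


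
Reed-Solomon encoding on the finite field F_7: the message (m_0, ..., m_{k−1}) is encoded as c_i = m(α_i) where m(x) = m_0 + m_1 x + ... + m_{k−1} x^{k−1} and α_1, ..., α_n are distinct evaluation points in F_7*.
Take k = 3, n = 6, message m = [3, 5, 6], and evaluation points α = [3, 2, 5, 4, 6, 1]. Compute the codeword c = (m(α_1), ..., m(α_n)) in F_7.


c = [2, 2, 3, 0, 4, 0]

Message polynomial: m(x) = 3 + 5·x + 6·x^2 (mod 7).
For each evaluation point α_i, compute m(α_i) mod 7:
  α_1 = 3: Horner steps 6 → 2 → 2, so m(3) = 2.
  α_2 = 2: Horner steps 6 → 3 → 2, so m(2) = 2.
  α_3 = 5: Horner steps 6 → 0 → 3, so m(5) = 3.
  α_4 = 4: Horner steps 6 → 1 → 0, so m(4) = 0.
  α_5 = 6: Horner steps 6 → 6 → 4, so m(6) = 4.
  α_6 = 1: Horner steps 6 → 4 → 0, so m(1) = 0.
Codeword c = [2, 2, 3, 0, 4, 0] ∈ F_7^6.


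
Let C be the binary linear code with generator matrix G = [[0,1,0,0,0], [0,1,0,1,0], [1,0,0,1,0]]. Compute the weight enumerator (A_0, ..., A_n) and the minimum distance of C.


Weight distribution: A_0 = 1, A_1 = 3, A_2 = 3, A_3 = 1. Minimum distance d = 1.

Enumerate all 2^3 = 8 messages m ∈ F_2^3.
For each, compute codeword c = mG in F_2^5, then tally its weight.
  m = 000 → c = 00000, weight = 0.
  m = 100 → c = 01000, weight = 1.
  m = 010 → c = 01010, weight = 2.
  m = 110 → c = 00010, weight = 1.
  m = 001 → c = 10010, weight = 2.
  m = 101 → c = 11010, weight = 3.
  m = 011 → c = 11000, weight = 2.
  m = 111 → c = 10000, weight = 1.
Tally weights:
  weight 0: 1 codewords.
  weight 1: 3 codewords.
  weight 2: 3 codewords.
  weight 3: 1 codewords.
Minimum distance d = smallest w > 0 with A_w > 0 = 1.
Sanity: Σ A_w = 8 = 2^3 = 8 ✓.


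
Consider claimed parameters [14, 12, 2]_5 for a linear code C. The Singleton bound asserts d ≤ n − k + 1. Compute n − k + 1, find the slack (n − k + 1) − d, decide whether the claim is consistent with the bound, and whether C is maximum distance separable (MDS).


Singleton RHS = n − k + 1 = 3, slack = 1, bound satisfied, not MDS.

Singleton bound: d ≤ n − k + 1.
Here n = 14, k = 12, so n − k + 1 = 3.
Given d = 2, check d ≤ 3: YES.
Slack = (n − k + 1) − d = 1.
The code is NOT MDS (slack = 1 > 0).
Description: the claimed parameters are [14, 12, 2]_5; such a code would be non-MDS.


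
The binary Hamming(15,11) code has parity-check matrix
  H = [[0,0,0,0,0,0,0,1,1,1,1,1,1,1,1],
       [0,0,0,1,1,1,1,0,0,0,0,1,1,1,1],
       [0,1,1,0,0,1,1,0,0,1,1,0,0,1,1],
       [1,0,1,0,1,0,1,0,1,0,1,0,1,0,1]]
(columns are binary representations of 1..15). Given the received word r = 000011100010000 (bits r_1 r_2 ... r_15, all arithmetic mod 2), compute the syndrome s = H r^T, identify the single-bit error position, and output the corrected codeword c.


s = (1, 1, 1, 1)^T, error position = 15, corrected codeword c = 000011100010001

Compute s = H r^T mod 2 one row at a time:
  s_1 = 0 + 0 + 0 + 1 + 0 + 0 + 0 + 0 = 1 ≡ 1 (mod 2).
  s_2 = 0 + 1 + 1 + 1 + 0 + 0 + 0 + 0 = 3 ≡ 1 (mod 2).
  s_3 = 0 + 0 + 1 + 1 + 0 + 1 + 0 + 0 = 3 ≡ 1 (mod 2).
  s_4 = 0 + 0 + 1 + 1 + 0 + 1 + 0 + 0 = 3 ≡ 1 (mod 2).
s = (1, 1, 1, 1)^T — this equals column 15 of H (binary 1111), so error is at position 15.
Correct: flip bit 15 of r = 000011100010000 to get c = 000011100010001.


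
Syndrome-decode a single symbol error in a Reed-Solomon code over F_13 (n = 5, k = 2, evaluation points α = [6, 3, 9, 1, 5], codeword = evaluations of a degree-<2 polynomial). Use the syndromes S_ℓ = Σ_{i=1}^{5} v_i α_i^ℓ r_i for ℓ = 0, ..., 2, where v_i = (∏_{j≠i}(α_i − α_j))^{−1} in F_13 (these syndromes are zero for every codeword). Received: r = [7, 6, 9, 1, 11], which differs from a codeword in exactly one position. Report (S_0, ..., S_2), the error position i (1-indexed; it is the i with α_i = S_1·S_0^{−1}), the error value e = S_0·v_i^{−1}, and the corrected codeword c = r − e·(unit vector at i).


S = (10, 12, 4), error at position 3, error magnitude e = 1, c = [7, 6, 8, 1, 11].

Step 1: column multipliers v_i = (∏_{j≠i}(α_i − α_j))^{−1} mod 13.
  i = 1 (α = 6): (6−3)(6−9)(6−1)(6−5) = 3·(−3)·5·1 = −45 ≡ 7, so v_1 = 7^{−1} = 2 (mod 13).
  i = 2 (α = 3): (3−6)(3−9)(3−1)(3−5) = (−3)·(−6)·2·(−2) = −72 ≡ 6, so v_2 = 6^{−1} = 11 (mod 13).
  i = 3 (α = 9): (9−6)(9−3)(9−1)(9−5) = 3·6·8·4 = 576 ≡ 4, so v_3 = 4^{−1} = 10 (mod 13).
  i = 4 (α = 1): (1−6)(1−3)(1−9)(1−5) = (−5)·(−2)·(−8)·(−4) = 320 ≡ 8, so v_4 = 8^{−1} = 5 (mod 13).
  i = 5 (α = 5): (5−6)(5−3)(5−9)(5−1) = (−1)·2·(−4)·4 = 32 ≡ 6, so v_5 = 6^{−1} = 11 (mod 13).
  v = [2, 11, 10, 5, 11].
Step 2: syndromes of r = [7, 6, 9, 1, 11] (all sums mod 13).
  S_0 = Σ v_i r_i = 2·7 + 11·6 + 10·9 + 5·1 + 11·11 = 296 ≡ 10.
  S_1 = Σ v_i α_i r_i = 2·6·7 + 11·3·6 + 10·9·9 + 5·1·1 + 11·5·11 = 1702 ≡ 12.
  α_i^2 mod 13 = [10, 9, 3, 1, 12].
  S_2 = Σ v_i α_i^2 r_i = 2·10·7 + 11·9·6 + 10·3·9 + 5·1·1 + 11·12·11 = 2461 ≡ 4.
  S = (10, 12, 4) ≠ 0, so r is not a codeword (an error is present).
Step 3: locate the error. For a single error e at position i, S_ℓ = v_i·e·α_i^ℓ, so α_err = S_1/S_0.
  S_0^{−1} = 10^{−1} = 4 (mod 13), so α_err = 12·4 = 48 ≡ 9 = α_3. Error position i = 3.
  Consistency check: S_2/S_1 = 4·12 = 48 ≡ 9 = α_err ✓ (single-error assumption holds).
Step 4: error magnitude e = S_0/v_3 = S_0·∏_{j≠3}(α_3 − α_j) = 10·4 = 40 ≡ 1 (mod 13).
Step 5: correct position 3: c_3 = r_3 − e = 9 − 1 ≡ 8 (mod 13). Hence c = [7, 6, 8, 1, 11].
  Check: interpolating c through the α_i gives m(x) = 5 + 9·x (degree < 2) with m(α_i) = c_i for every i, so c is indeed a codeword.


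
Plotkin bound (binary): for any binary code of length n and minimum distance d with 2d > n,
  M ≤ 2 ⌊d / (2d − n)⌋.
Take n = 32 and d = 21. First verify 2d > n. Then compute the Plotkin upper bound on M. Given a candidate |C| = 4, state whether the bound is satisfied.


Plotkin bound M ≤ 4; given |C| = 4 ≤ bound (satisfied).

Check applicability: 2d = 42, n = 32.
2d − n = 10 > 0, so Plotkin applies.
Compute d/(2d−n) = 21/10 ≈ 2.1000.
⌊d/(2d−n)⌋ = 2.
Plotkin bound: M ≤ 2·2 = 4.
Given |C| = 4, check: satisfied.
This |C| is at the Plotkin bound.


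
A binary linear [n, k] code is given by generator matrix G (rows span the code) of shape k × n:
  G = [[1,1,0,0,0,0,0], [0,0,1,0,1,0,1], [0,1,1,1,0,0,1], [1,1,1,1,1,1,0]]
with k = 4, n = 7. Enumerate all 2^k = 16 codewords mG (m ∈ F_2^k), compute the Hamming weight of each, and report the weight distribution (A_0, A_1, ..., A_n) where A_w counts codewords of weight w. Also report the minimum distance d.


Weight distribution: A_0 = 1, A_2 = 1, A_3 = 6, A_4 = 5, A_5 = 2, A_6 = 1. Minimum distance d = 2.

Enumerate all 2^4 = 16 messages m ∈ F_2^4.
For each, compute codeword c = mG in F_2^7, then tally its weight.
  m = 0000 → c = 0000000, weight = 0.
  m = 1000 → c = 1100000, weight = 2.
  m = 0100 → c = 0010101, weight = 3.
  m = 1100 → c = 1110101, weight = 5.
  m = 0010 → c = 0111001, weight = 4.
  m = 1010 → c = 1011001, weight = 4.
  m = 0110 → c = 0101100, weight = 3.
  m = 1110 → c = 1001100, weight = 3.
  m = 0001 → c = 1111110, weight = 6.
  m = 1001 → c = 0011110, weight = 4.
  m = 0101 → c = 1101011, weight = 5.
  m = 1101 → c = 0001011, weight = 3.
  m = 0011 → c = 1000111, weight = 4.
  m = 1011 → c = 0100111, weight = 4.
  m = 0111 → c = 1010010, weight = 3.
  m = 1111 → c = 0110010, weight = 3.
Tally weights:
  weight 0: 1 codewords.
  weight 2: 1 codewords.
  weight 3: 6 codewords.
  weight 4: 5 codewords.
  weight 5: 2 codewords.
  weight 6: 1 codewords.
Minimum distance d = smallest w > 0 with A_w > 0 = 2.
Sanity: Σ A_w = 16 = 2^4 = 16 ✓.


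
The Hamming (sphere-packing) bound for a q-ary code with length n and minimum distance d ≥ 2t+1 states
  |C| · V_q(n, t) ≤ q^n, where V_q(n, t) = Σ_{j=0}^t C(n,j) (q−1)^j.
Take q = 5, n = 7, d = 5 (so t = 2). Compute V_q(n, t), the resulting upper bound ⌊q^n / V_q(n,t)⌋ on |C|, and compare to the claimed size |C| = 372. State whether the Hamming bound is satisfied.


V_q(n, t) = 365, q^n = 78125, Hamming bound = 214, |C| = 372 > bound (violated).

Step 1: Compute V_q(n, t) = Σ_{j=0}^2 C(n, j) (q−1)^j.
  j = 0: C(7,0)·(4)^0 = 1·1 = 1.
  j = 1: C(7,1)·(4)^1 = 7·4 = 28.
  j = 2: C(7,2)·(4)^2 = 21·16 = 336.
  V_q(n, t) = 1 + 28 + 336 = 365.
Step 2: q^n = 5^7 = 78125.
Step 3: Hamming bound ⌊q^n / V_q(n,t)⌋ = ⌊78125/365⌋ = 214.
Step 4: Compare |C| = 372 to 214: violated.
The claimed |C| lies above the Hamming bound, so no 5-ary code of length 7 with d ≥ 5 can have 372 codewords.


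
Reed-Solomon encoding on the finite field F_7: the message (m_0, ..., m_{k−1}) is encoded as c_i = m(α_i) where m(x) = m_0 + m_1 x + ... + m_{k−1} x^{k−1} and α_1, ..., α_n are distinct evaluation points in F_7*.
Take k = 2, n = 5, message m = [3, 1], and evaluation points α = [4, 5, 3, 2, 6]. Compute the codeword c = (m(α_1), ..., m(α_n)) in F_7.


c = [0, 1, 6, 5, 2]

Message polynomial: m(x) = 3 + 1·x (mod 7).
For each evaluation point α_i, compute m(α_i) mod 7:
  α_1 = 4: Horner steps 1 → 0, so m(4) = 0.
  α_2 = 5: Horner steps 1 → 1, so m(5) = 1.
  α_3 = 3: Horner steps 1 → 6, so m(3) = 6.
  α_4 = 2: Horner steps 1 → 5, so m(2) = 5.
  α_5 = 6: Horner steps 1 → 2, so m(6) = 2.
Codeword c = [0, 1, 6, 5, 2] ∈ F_7^5.


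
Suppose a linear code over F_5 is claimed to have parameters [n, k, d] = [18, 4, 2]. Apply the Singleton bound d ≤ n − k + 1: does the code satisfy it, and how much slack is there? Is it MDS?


Singleton RHS = n − k + 1 = 15, slack = 13, bound satisfied, not MDS.

Singleton bound: d ≤ n − k + 1.
Here n = 18, k = 4, so n − k + 1 = 15.
Given d = 2, check d ≤ 15: YES.
Slack = (n − k + 1) − d = 13.
The code is NOT MDS (slack = 13 > 0).
Description: the claimed parameters are [18, 4, 2]_5; such a code would be non-MDS.


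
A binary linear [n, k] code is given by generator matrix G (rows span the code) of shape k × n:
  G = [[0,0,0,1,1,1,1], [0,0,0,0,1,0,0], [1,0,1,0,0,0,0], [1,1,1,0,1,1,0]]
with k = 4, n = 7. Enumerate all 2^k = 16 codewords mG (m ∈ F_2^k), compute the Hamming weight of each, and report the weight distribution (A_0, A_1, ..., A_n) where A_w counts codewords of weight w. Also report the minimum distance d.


Weight distribution: A_0 = 1, A_1 = 1, A_2 = 2, A_3 = 4, A_4 = 3, A_5 = 3, A_6 = 2. Minimum distance d = 1.

Enumerate all 2^4 = 16 messages m ∈ F_2^4.
For each, compute codeword c = mG in F_2^7, then tally its weight.
  m = 0000 → c = 0000000, weight = 0.
  m = 1000 → c = 0001111, weight = 4.
  m = 0100 → c = 0000100, weight = 1.
  m = 1100 → c = 0001011, weight = 3.
  m = 0010 → c = 1010000, weight = 2.
  m = 1010 → c = 1011111, weight = 6.
  m = 0110 → c = 1010100, weight = 3.
  m = 1110 → c = 1011011, weight = 5.
  m = 0001 → c = 1110110, weight = 5.
  m = 1001 → c = 1111001, weight = 5.
  m = 0101 → c = 1110010, weight = 4.
  m = 1101 → c = 1111101, weight = 6.
  m = 0011 → c = 0100110, weight = 3.
  m = 1011 → c = 0101001, weight = 3.
  m = 0111 → c = 0100010, weight = 2.
  m = 1111 → c = 0101101, weight = 4.
Tally weights:
  weight 0: 1 codewords.
  weight 1: 1 codewords.
  weight 2: 2 codewords.
  weight 3: 4 codewords.
  weight 4: 3 codewords.
  weight 5: 3 codewords.
  weight 6: 2 codewords.
Minimum distance d = smallest w > 0 with A_w > 0 = 1.
Sanity: Σ A_w = 16 = 2^4 = 16 ✓.


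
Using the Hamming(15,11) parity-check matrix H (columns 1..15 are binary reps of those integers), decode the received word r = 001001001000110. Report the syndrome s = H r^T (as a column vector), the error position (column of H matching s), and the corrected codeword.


s = (1, 1, 1, 1)^T, error position = 15, corrected codeword c = 001001001000111

Compute s = H r^T mod 2 one row at a time:
  s_1 = 0 + 1 + 0 + 0 + 0 + 1 + 1 + 0 = 3 ≡ 1 (mod 2).
  s_2 = 0 + 0 + 1 + 0 + 0 + 1 + 1 + 0 = 3 ≡ 1 (mod 2).
  s_3 = 0 + 1 + 1 + 0 + 0 + 0 + 1 + 0 = 3 ≡ 1 (mod 2).
  s_4 = 0 + 1 + 0 + 0 + 1 + 0 + 1 + 0 = 3 ≡ 1 (mod 2).
s = (1, 1, 1, 1)^T — this equals column 15 of H (binary 1111), so error is at position 15.
Correct: flip bit 15 of r = 001001001000110 to get c = 001001001000111.


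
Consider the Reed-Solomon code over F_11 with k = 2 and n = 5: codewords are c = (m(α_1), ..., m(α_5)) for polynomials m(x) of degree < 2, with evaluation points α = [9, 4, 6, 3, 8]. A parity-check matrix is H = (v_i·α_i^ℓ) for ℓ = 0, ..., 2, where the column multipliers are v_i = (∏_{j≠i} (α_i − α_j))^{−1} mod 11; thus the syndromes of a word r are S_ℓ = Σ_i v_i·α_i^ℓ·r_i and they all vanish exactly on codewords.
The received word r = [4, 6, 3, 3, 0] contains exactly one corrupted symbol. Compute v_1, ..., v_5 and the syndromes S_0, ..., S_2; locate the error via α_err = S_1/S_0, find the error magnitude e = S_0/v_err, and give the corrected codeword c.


S = (6, 7, 10), error at position 4, error magnitude e = 1, c = [4, 6, 3, 2, 0].

Step 1: column multipliers v_i = (∏_{j≠i}(α_i − α_j))^{−1} mod 11.
  i = 1 (α = 9): (9−4)(9−6)(9−3)(9−8) = 5·3·6·1 = 90 ≡ 2, so v_1 = 2^{−1} = 6 (mod 11).
  i = 2 (α = 4): (4−9)(4−6)(4−3)(4−8) = (−5)·(−2)·1·(−4) = −40 ≡ 4, so v_2 = 4^{−1} = 3 (mod 11).
  i = 3 (α = 6): (6−9)(6−4)(6−3)(6−8) = (−3)·2·3·(−2) = 36 ≡ 3, so v_3 = 3^{−1} = 4 (mod 11).
  i = 4 (α = 3): (3−9)(3−4)(3−6)(3−8) = (−6)·(−1)·(−3)·(−5) = 90 ≡ 2, so v_4 = 2^{−1} = 6 (mod 11).
  i = 5 (α = 8): (8−9)(8−4)(8−6)(8−3) = (−1)·4·2·5 = −40 ≡ 4, so v_5 = 4^{−1} = 3 (mod 11).
  v = [6, 3, 4, 6, 3].
Step 2: syndromes of r = [4, 6, 3, 3, 0] (all sums mod 11).
  S_0 = Σ v_i r_i = 6·4 + 3·6 + 4·3 + 6·3 + 3·0 = 72 ≡ 6.
  S_1 = Σ v_i α_i r_i = 6·9·4 + 3·4·6 + 4·6·3 + 6·3·3 + 3·8·0 = 414 ≡ 7.
  α_i^2 mod 11 = [4, 5, 3, 9, 9].
  S_2 = Σ v_i α_i^2 r_i = 6·4·4 + 3·5·6 + 4·3·3 + 6·9·3 + 3·9·0 = 384 ≡ 10.
  S = (6, 7, 10) ≠ 0, so r is not a codeword (an error is present).
Step 3: locate the error. For a single error e at position i, S_ℓ = v_i·e·α_i^ℓ, so α_err = S_1/S_0.
  S_0^{−1} = 6^{−1} = 2 (mod 11), so α_err = 7·2 = 14 ≡ 3 = α_4. Error position i = 4.
  Consistency check: S_2/S_1 = 10·8 = 80 ≡ 3 = α_err ✓ (single-error assumption holds).
Step 4: error magnitude e = S_0/v_4 = S_0·∏_{j≠4}(α_4 − α_j) = 6·2 = 12 ≡ 1 (mod 11).
Step 5: correct position 4: c_4 = r_4 − e = 3 − 1 ≡ 2 (mod 11). Hence c = [4, 6, 3, 2, 0].
  Check: interpolating c through the α_i gives m(x) = 1 + 4·x (degree < 2) with m(α_i) = c_i for every i, so c is indeed a codeword.


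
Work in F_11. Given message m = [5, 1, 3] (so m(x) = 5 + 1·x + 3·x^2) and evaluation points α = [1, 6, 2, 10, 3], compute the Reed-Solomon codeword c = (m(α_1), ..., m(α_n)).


c = [9, 9, 8, 7, 2]

Message polynomial: m(x) = 5 + 1·x + 3·x^2 (mod 11).
For each evaluation point α_i, compute m(α_i) mod 11:
  α_1 = 1: Horner steps 3 → 4 → 9, so m(1) = 9.
  α_2 = 6: Horner steps 3 → 8 → 9, so m(6) = 9.
  α_3 = 2: Horner steps 3 → 7 → 8, so m(2) = 8.
  α_4 = 10: Horner steps 3 → 9 → 7, so m(10) = 7.
  α_5 = 3: Horner steps 3 → 10 → 2, so m(3) = 2.
Codeword c = [9, 9, 8, 7, 2] ∈ F_11^5.


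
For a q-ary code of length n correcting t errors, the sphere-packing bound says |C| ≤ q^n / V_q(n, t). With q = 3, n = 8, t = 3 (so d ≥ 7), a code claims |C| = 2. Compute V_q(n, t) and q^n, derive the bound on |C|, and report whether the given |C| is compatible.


V_q(n, t) = 577, q^n = 6561, Hamming bound = 11, |C| = 2 ≤ bound (satisfied).

Step 1: Compute V_q(n, t) = Σ_{j=0}^3 C(n, j) (q−1)^j.
  j = 0: C(8,0)·(2)^0 = 1·1 = 1.
  j = 1: C(8,1)·(2)^1 = 8·2 = 16.
  j = 2: C(8,2)·(2)^2 = 28·4 = 112.
  j = 3: C(8,3)·(2)^3 = 56·8 = 448.
  V_q(n, t) = 1 + 16 + 112 + 448 = 577.
Step 2: q^n = 3^8 = 6561.
Step 3: Hamming bound ⌊q^n / V_q(n,t)⌋ = ⌊6561/577⌋ = 11.
Step 4: Compare |C| = 2 to 11: satisfied.
The claimed |C| lies below the Hamming bound.


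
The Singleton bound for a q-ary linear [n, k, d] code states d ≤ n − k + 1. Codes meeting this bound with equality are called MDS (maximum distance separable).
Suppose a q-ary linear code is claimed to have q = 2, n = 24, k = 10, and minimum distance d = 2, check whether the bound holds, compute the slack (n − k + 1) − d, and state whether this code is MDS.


Singleton RHS = n − k + 1 = 15, slack = 13, bound satisfied, not MDS.

Singleton bound: d ≤ n − k + 1.
Here n = 24, k = 10, so n − k + 1 = 15.
Given d = 2, check d ≤ 15: YES.
Slack = (n − k + 1) − d = 13.
The code is NOT MDS (slack = 13 > 0).
Description: the claimed parameters are [24, 10, 2]_2; such a code would be non-MDS.


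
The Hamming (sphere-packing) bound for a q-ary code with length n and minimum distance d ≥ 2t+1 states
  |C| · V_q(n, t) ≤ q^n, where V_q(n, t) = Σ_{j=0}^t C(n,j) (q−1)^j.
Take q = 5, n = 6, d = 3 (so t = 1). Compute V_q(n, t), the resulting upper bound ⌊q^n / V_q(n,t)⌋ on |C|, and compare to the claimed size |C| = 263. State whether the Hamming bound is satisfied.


V_q(n, t) = 25, q^n = 15625, Hamming bound = 625, |C| = 263 ≤ bound (satisfied).

Step 1: Compute V_q(n, t) = Σ_{j=0}^1 C(n, j) (q−1)^j.
  j = 0: C(6,0)·(4)^0 = 1·1 = 1.
  j = 1: C(6,1)·(4)^1 = 6·4 = 24.
  V_q(n, t) = 1 + 24 = 25.
Step 2: q^n = 5^6 = 15625.
Step 3: Hamming bound ⌊q^n / V_q(n,t)⌋ = ⌊15625/25⌋ = 625.
Step 4: Compare |C| = 263 to 625: satisfied.
The claimed |C| lies below the Hamming bound.


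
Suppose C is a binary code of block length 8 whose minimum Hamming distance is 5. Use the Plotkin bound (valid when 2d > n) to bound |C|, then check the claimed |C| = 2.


Plotkin bound M ≤ 4; given |C| = 2 ≤ bound (satisfied).

Check applicability: 2d = 10, n = 8.
2d − n = 2 > 0, so Plotkin applies.
Compute d/(2d−n) = 5/2 ≈ 2.5000.
⌊d/(2d−n)⌋ = 2.
Plotkin bound: M ≤ 2·2 = 4.
Given |C| = 2, check: satisfied.
This |C| is below the Plotkin bound.


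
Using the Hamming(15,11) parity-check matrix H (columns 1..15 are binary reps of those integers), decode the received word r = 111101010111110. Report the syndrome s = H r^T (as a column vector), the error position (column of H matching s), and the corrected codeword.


s = (0, 1, 0, 0)^T, error position = 4, corrected codeword c = 111001010111110

Compute s = H r^T mod 2 one row at a time:
  s_1 = 1 + 0 + 1 + 1 + 1 + 1 + 1 + 0 = 6 ≡ 0 (mod 2).
  s_2 = 1 + 0 + 1 + 0 + 1 + 1 + 1 + 0 = 5 ≡ 1 (mod 2).
  s_3 = 1 + 1 + 1 + 0 + 1 + 1 + 1 + 0 = 6 ≡ 0 (mod 2).
  s_4 = 1 + 1 + 0 + 0 + 0 + 1 + 1 + 0 = 4 ≡ 0 (mod 2).
s = (0, 1, 0, 0)^T — this equals column 4 of H (binary 0100), so error is at position 4.
Correct: flip bit 4 of r = 111101010111110 to get c = 111001010111110.


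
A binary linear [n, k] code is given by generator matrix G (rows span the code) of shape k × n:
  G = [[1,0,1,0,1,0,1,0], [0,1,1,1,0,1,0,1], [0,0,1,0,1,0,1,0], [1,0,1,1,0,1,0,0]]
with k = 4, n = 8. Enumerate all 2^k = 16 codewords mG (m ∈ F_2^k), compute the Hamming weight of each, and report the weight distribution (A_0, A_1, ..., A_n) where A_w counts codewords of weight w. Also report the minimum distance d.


Weight distribution: A_0 = 1, A_1 = 1, A_2 = 1, A_3 = 3, A_4 = 3, A_5 = 3, A_6 = 3, A_7 = 1. Minimum distance d = 1.

Enumerate all 2^4 = 16 messages m ∈ F_2^4.
For each, compute codeword c = mG in F_2^8, then tally its weight.
  m = 0000 → c = 00000000, weight = 0.
  m = 1000 → c = 10101010, weight = 4.
  m = 0100 → c = 01110101, weight = 5.
  m = 1100 → c = 11011111, weight = 7.
  m = 0010 → c = 00101010, weight = 3.
  m = 1010 → c = 10000000, weight = 1.
  m = 0110 → c = 01011111, weight = 6.
  m = 1110 → c = 11110101, weight = 6.
  m = 0001 → c = 10110100, weight = 4.
  m = 1001 → c = 00011110, weight = 4.
  m = 0101 → c = 11000001, weight = 3.
  m = 1101 → c = 01101011, weight = 5.
  m = 0011 → c = 10011110, weight = 5.
  m = 1011 → c = 00110100, weight = 3.
  m = 0111 → c = 11101011, weight = 6.
  m = 1111 → c = 01000001, weight = 2.
Tally weights:
  weight 0: 1 codewords.
  weight 1: 1 codewords.
  weight 2: 1 codewords.
  weight 3: 3 codewords.
  weight 4: 3 codewords.
  weight 5: 3 codewords.
  weight 6: 3 codewords.
  weight 7: 1 codewords.
Minimum distance d = smallest w > 0 with A_w > 0 = 1.
Sanity: Σ A_w = 16 = 2^4 = 16 ✓.


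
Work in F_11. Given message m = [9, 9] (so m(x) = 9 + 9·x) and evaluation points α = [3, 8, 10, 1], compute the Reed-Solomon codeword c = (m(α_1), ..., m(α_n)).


c = [3, 4, 0, 7]

Message polynomial: m(x) = 9 + 9·x (mod 11).
For each evaluation point α_i, compute m(α_i) mod 11:
  α_1 = 3: Horner steps 9 → 3, so m(3) = 3.
  α_2 = 8: Horner steps 9 → 4, so m(8) = 4.
  α_3 = 10: Horner steps 9 → 0, so m(10) = 0.
  α_4 = 1: Horner steps 9 → 7, so m(1) = 7.
Codeword c = [3, 4, 0, 7] ∈ F_11^4.


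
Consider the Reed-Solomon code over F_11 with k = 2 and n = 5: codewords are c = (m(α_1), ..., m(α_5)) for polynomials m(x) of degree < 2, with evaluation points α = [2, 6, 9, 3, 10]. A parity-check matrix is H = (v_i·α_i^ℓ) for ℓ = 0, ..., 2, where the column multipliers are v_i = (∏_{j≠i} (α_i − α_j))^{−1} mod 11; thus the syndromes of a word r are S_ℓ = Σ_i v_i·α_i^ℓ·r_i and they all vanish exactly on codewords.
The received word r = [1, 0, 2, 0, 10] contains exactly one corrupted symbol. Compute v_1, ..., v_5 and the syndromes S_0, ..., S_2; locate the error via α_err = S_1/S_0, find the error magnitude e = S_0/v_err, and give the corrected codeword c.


S = (4, 1, 3), error at position 4, error magnitude e = 2, c = [1, 0, 2, 9, 10].

Step 1: column multipliers v_i = (∏_{j≠i}(α_i − α_j))^{−1} mod 11.
  i = 1 (α = 2): (2−6)(2−9)(2−3)(2−10) = (−4)·(−7)·(−1)·(−8) = 224 ≡ 4, so v_1 = 4^{−1} = 3 (mod 11).
  i = 2 (α = 6): (6−2)(6−9)(6−3)(6−10) = 4·(−3)·3·(−4) = 144 ≡ 1, so v_2 = 1^{−1} = 1 (mod 11).
  i = 3 (α = 9): (9−2)(9−6)(9−3)(9−10) = 7·3·6·(−1) = −126 ≡ 6, so v_3 = 6^{−1} = 2 (mod 11).
  i = 4 (α = 3): (3−2)(3−6)(3−9)(3−10) = 1·(−3)·(−6)·(−7) = −126 ≡ 6, so v_4 = 6^{−1} = 2 (mod 11).
  i = 5 (α = 10): (10−2)(10−6)(10−9)(10−3) = 8·4·1·7 = 224 ≡ 4, so v_5 = 4^{−1} = 3 (mod 11).
  v = [3, 1, 2, 2, 3].
Step 2: syndromes of r = [1, 0, 2, 0, 10] (all sums mod 11).
  S_0 = Σ v_i r_i = 3·1 + 1·0 + 2·2 + 2·0 + 3·10 = 37 ≡ 4.
  S_1 = Σ v_i α_i r_i = 3·2·1 + 1·6·0 + 2·9·2 + 2·3·0 + 3·10·10 = 342 ≡ 1.
  α_i^2 mod 11 = [4, 3, 4, 9, 1].
  S_2 = Σ v_i α_i^2 r_i = 3·4·1 + 1·3·0 + 2·4·2 + 2·9·0 + 3·1·10 = 58 ≡ 3.
  S = (4, 1, 3) ≠ 0, so r is not a codeword (an error is present).
Step 3: locate the error. For a single error e at position i, S_ℓ = v_i·e·α_i^ℓ, so α_err = S_1/S_0.
  S_0^{−1} = 4^{−1} = 3 (mod 11), so α_err = 1·3 = 3 ≡ 3 = α_4. Error position i = 4.
  Consistency check: S_2/S_1 = 3·1 = 3 ≡ 3 = α_err ✓ (single-error assumption holds).
Step 4: error magnitude e = S_0/v_4 = S_0·∏_{j≠4}(α_4 − α_j) = 4·6 = 24 ≡ 2 (mod 11).
Step 5: correct position 4: c_4 = r_4 − e = 0 − 2 ≡ 9 (mod 11). Hence c = [1, 0, 2, 9, 10].
  Check: interpolating c through the α_i gives m(x) = 7 + 8·x (degree < 2) with m(α_i) = c_i for every i, so c is indeed a codeword.


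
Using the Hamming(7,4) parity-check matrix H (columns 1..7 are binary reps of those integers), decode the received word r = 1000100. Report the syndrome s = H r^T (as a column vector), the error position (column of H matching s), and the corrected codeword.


s = (1, 0, 0)^T, error position = 4, corrected codeword c = 1001100

Compute s = H r^T mod 2 one row at a time:
  s_1 = 0 + 1 + 0 + 0 = 1 ≡ 1 (mod 2).
  s_2 = 0 + 0 + 0 + 0 = 0 ≡ 0 (mod 2).
  s_3 = 1 + 0 + 1 + 0 = 2 ≡ 0 (mod 2).
s = (1, 0, 0)^T — this equals column 4 of H (binary 100), so error is at position 4.
Correct: flip bit 4 of r = 1000100 to get c = 1001100.


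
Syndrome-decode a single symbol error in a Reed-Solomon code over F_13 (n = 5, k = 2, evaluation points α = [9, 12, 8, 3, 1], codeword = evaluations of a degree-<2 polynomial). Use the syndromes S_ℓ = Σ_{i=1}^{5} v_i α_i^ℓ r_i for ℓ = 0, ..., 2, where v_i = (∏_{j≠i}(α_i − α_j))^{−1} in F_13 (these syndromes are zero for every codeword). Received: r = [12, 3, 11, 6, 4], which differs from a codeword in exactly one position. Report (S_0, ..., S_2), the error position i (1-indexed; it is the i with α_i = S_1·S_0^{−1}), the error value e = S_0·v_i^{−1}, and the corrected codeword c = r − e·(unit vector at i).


S = (8, 5, 8), error at position 2, error magnitude e = 1, c = [12, 2, 11, 6, 4].

Step 1: column multipliers v_i = (∏_{j≠i}(α_i − α_j))^{−1} mod 13.
  i = 1 (α = 9): (9−12)(9−8)(9−3)(9−1) = (−3)·1·6·8 = −144 ≡ 12, so v_1 = 12^{−1} = 12 (mod 13).
  i = 2 (α = 12): (12−9)(12−8)(12−3)(12−1) = 3·4·9·11 = 1188 ≡ 5, so v_2 = 5^{−1} = 8 (mod 13).
  i = 3 (α = 8): (8−9)(8−12)(8−3)(8−1) = (−1)·(−4)·5·7 = 140 ≡ 10, so v_3 = 10^{−1} = 4 (mod 13).
  i = 4 (α = 3): (3−9)(3−12)(3−8)(3−1) = (−6)·(−9)·(−5)·2 = −540 ≡ 6, so v_4 = 6^{−1} = 11 (mod 13).
  i = 5 (α = 1): (1−9)(1−12)(1−8)(1−3) = (−8)·(−11)·(−7)·(−2) = 1232 ≡ 10, so v_5 = 10^{−1} = 4 (mod 13).
  v = [12, 8, 4, 11, 4].
Step 2: syndromes of r = [12, 3, 11, 6, 4] (all sums mod 13).
  S_0 = Σ v_i r_i = 12·12 + 8·3 + 4·11 + 11·6 + 4·4 = 294 ≡ 8.
  S_1 = Σ v_i α_i r_i = 12·9·12 + 8·12·3 + 4·8·11 + 11·3·6 + 4·1·4 = 2150 ≡ 5.
  α_i^2 mod 13 = [3, 1, 12, 9, 1].
  S_2 = Σ v_i α_i^2 r_i = 12·3·12 + 8·1·3 + 4·12·11 + 11·9·6 + 4·1·4 = 1594 ≡ 8.
  S = (8, 5, 8) ≠ 0, so r is not a codeword (an error is present).
Step 3: locate the error. For a single error e at position i, S_ℓ = v_i·e·α_i^ℓ, so α_err = S_1/S_0.
  S_0^{−1} = 8^{−1} = 5 (mod 13), so α_err = 5·5 = 25 ≡ 12 = α_2. Error position i = 2.
  Consistency check: S_2/S_1 = 8·8 = 64 ≡ 12 = α_err ✓ (single-error assumption holds).
Step 4: error magnitude e = S_0/v_2 = S_0·∏_{j≠2}(α_2 − α_j) = 8·5 = 40 ≡ 1 (mod 13).
Step 5: correct position 2: c_2 = r_2 − e = 3 − 1 ≡ 2 (mod 13). Hence c = [12, 2, 11, 6, 4].
  Check: interpolating c through the α_i gives m(x) = 3 + 1·x (degree < 2) with m(α_i) = c_i for every i, so c is indeed a codeword.


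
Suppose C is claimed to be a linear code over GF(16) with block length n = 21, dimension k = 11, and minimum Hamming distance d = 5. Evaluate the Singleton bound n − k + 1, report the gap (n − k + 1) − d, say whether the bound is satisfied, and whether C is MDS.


Singleton RHS = n − k + 1 = 11, slack = 6, bound satisfied, not MDS.

Singleton bound: d ≤ n − k + 1.
Here n = 21, k = 11, so n − k + 1 = 11.
Given d = 5, check d ≤ 11: YES.
Slack = (n − k + 1) − d = 6.
The code is NOT MDS (slack = 6 > 0).
Description: the claimed parameters are [21, 11, 5]_16; such a code would be non-MDS.


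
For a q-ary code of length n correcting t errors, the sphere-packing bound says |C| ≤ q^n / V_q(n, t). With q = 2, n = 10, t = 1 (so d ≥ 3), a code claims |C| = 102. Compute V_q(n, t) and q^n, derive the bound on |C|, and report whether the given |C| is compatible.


V_q(n, t) = 11, q^n = 1024, Hamming bound = 93, |C| = 102 > bound (violated).

Step 1: Compute V_q(n, t) = Σ_{j=0}^1 C(n, j) (q−1)^j.
  j = 0: C(10,0)·(1)^0 = 1·1 = 1.
  j = 1: C(10,1)·(1)^1 = 10·1 = 10.
  V_q(n, t) = 1 + 10 = 11.
Step 2: q^n = 2^10 = 1024.
Step 3: Hamming bound ⌊q^n / V_q(n,t)⌋ = ⌊1024/11⌋ = 93.
Step 4: Compare |C| = 102 to 93: violated.
The claimed |C| lies above the Hamming bound, so no 2-ary code of length 10 with d ≥ 3 can have 102 codewords.


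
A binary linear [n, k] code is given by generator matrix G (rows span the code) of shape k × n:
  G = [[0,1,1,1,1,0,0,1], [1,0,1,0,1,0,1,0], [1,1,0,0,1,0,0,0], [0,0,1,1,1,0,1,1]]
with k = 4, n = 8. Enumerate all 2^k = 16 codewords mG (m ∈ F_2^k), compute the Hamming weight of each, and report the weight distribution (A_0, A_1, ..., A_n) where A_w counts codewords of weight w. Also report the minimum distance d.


Weight distribution: A_0 = 1, A_1 = 1, A_2 = 1, A_3 = 4, A_4 = 5, A_5 = 3, A_6 = 1. Minimum distance d = 1.

Enumerate all 2^4 = 16 messages m ∈ F_2^4.
For each, compute codeword c = mG in F_2^8, then tally its weight.
  m = 0000 → c = 00000000, weight = 0.
  m = 1000 → c = 01111001, weight = 5.
  m = 0100 → c = 10101010, weight = 4.
  m = 1100 → c = 11010011, weight = 5.
  m = 0010 → c = 11001000, weight = 3.
  m = 1010 → c = 10110001, weight = 4.
  m = 0110 → c = 01100010, weight = 3.
  m = 1110 → c = 00011011, weight = 4.
  m = 0001 → c = 00111011, weight = 5.
  m = 1001 → c = 01000010, weight = 2.
  m = 0101 → c = 10010001, weight = 3.
  m = 1101 → c = 11101000, weight = 4.
  m = 0011 → c = 11110011, weight = 6.
  m = 1011 → c = 10001010, weight = 3.
  m = 0111 → c = 01011001, weight = 4.
  m = 1111 → c = 00100000, weight = 1.
Tally weights:
  weight 0: 1 codewords.
  weight 1: 1 codewords.
  weight 2: 1 codewords.
  weight 3: 4 codewords.
  weight 4: 5 codewords.
  weight 5: 3 codewords.
  weight 6: 1 codewords.
Minimum distance d = smallest w > 0 with A_w > 0 = 1.
Sanity: Σ A_w = 16 = 2^4 = 16 ✓.


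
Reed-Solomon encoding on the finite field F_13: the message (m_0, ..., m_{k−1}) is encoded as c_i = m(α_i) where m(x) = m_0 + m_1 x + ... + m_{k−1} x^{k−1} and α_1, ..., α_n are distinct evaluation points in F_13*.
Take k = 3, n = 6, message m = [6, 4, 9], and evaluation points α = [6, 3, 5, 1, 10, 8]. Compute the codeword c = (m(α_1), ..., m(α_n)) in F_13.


c = [3, 8, 4, 6, 10, 3]

Message polynomial: m(x) = 6 + 4·x + 9·x^2 (mod 13).
For each evaluation point α_i, compute m(α_i) mod 13:
  α_1 = 6: Horner steps 9 → 6 → 3, so m(6) = 3.
  α_2 = 3: Horner steps 9 → 5 → 8, so m(3) = 8.
  α_3 = 5: Horner steps 9 → 10 → 4, so m(5) = 4.
  α_4 = 1: Horner steps 9 → 0 → 6, so m(1) = 6.
  α_5 = 10: Horner steps 9 → 3 → 10, so m(10) = 10.
  α_6 = 8: Horner steps 9 → 11 → 3, so m(8) = 3.
Codeword c = [3, 8, 4, 6, 10, 3] ∈ F_13^6.


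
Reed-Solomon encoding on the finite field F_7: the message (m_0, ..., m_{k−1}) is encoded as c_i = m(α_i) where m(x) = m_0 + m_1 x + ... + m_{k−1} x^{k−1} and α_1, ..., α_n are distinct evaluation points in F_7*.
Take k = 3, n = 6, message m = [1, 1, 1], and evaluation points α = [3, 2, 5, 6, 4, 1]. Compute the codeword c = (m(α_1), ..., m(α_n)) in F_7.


c = [6, 0, 3, 1, 0, 3]

Message polynomial: m(x) = 1 + 1·x + 1·x^2 (mod 7).
For each evaluation point α_i, compute m(α_i) mod 7:
  α_1 = 3: Horner steps 1 → 4 → 6, so m(3) = 6.
  α_2 = 2: Horner steps 1 → 3 → 0, so m(2) = 0.
  α_3 = 5: Horner steps 1 → 6 → 3, so m(5) = 3.
  α_4 = 6: Horner steps 1 → 0 → 1, so m(6) = 1.
  α_5 = 4: Horner steps 1 → 5 → 0, so m(4) = 0.
  α_6 = 1: Horner steps 1 → 2 → 3, so m(1) = 3.
Codeword c = [6, 0, 3, 1, 0, 3] ∈ F_7^6.
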